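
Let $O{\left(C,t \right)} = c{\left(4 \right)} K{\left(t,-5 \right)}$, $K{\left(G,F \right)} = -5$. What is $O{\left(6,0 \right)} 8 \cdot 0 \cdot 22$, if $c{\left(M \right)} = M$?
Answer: $0$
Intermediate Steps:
$O{\left(C,t \right)} = -20$ ($O{\left(C,t \right)} = 4 \left(-5\right) = -20$)
$O{\left(6,0 \right)} 8 \cdot 0 \cdot 22 = - 20 \cdot 8 \cdot 0 \cdot 22 = \left(-20\right) 0 \cdot 22 = 0 \cdot 22 = 0$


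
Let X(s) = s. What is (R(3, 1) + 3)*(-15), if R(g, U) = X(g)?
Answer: -90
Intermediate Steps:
R(g, U) = g
(R(3, 1) + 3)*(-15) = (3 + 3)*(-15) = 6*(-15) = -90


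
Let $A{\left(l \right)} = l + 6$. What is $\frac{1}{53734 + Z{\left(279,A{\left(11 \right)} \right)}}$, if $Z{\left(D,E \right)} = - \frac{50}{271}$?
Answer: $\frac{271}{14561864} \approx 1.861 \cdot 10^{-5}$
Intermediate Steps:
$A{\left(l \right)} = 6 + l$
$Z{\left(D,E \right)} = - \frac{50}{271}$ ($Z{\left(D,E \right)} = \left(-50\right) \frac{1}{271} = - \frac{50}{271}$)
$\frac{1}{53734 + Z{\left(279,A{\left(11 \right)} \right)}} = \frac{1}{53734 - \frac{50}{271}} = \frac{1}{\frac{14561864}{271}} = \frac{271}{14561864}$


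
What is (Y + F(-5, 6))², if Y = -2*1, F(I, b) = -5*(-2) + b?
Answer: 196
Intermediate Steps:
F(I, b) = 10 + b
Y = -2
(Y + F(-5, 6))² = (-2 + (10 + 6))² = (-2 + 16)² = 14² = 196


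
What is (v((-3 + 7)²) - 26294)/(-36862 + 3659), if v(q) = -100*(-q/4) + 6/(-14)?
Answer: 181261/232421 ≈ 0.77988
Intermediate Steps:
v(q) = -3/7 + 25*q (v(q) = -(-25)*q + 6*(-1/14) = 25*q - 3/7 = -3/7 + 25*q)
(v((-3 + 7)²) - 26294)/(-36862 + 3659) = ((-3/7 + 25*(-3 + 7)²) - 26294)/(-36862 + 3659) = ((-3/7 + 25*4²) - 26294)/(-33203) = ((-3/7 + 25*16) - 26294)*(-1/33203) = ((-3/7 + 400) - 26294)*(-1/33203) = (2797/7 - 26294)*(-1/33203) = -181261/7*(-1/33203) = 181261/232421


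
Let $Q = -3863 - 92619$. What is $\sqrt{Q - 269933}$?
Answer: $19 i \sqrt{1015} \approx 605.32 i$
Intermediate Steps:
$Q = -96482$ ($Q = -3863 - 92619 = -96482$)
$\sqrt{Q - 269933} = \sqrt{-96482 - 269933} = \sqrt{-366415} = 19 i \sqrt{1015}$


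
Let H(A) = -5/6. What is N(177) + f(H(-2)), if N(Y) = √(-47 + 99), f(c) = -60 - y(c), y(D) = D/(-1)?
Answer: -365/6 + 2*√13 ≈ -53.622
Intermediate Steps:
H(A) = -⅚ (H(A) = -5*⅙ = -⅚)
y(D) = -D (y(D) = D*(-1) = -D)
f(c) = -60 + c (f(c) = -60 - (-1)*c = -60 + c)
N(Y) = 2*√13 (N(Y) = √52 = 2*√13)
N(177) + f(H(-2)) = 2*√13 + (-60 - ⅚) = 2*√13 - 365/6 = -365/6 + 2*√13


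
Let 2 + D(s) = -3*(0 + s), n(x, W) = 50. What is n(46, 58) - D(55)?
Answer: 217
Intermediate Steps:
D(s) = -2 - 3*s (D(s) = -2 - 3*(0 + s) = -2 - 3*s)
n(46, 58) - D(55) = 50 - (-2 - 3*55) = 50 - (-2 - 165) = 50 - 1*(-167) = 50 + 167 = 217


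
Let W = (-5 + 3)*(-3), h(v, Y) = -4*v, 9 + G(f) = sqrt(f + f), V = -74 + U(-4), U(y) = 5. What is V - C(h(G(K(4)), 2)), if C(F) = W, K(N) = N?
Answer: -75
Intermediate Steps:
V = -69 (V = -74 + 5 = -69)
G(f) = -9 + sqrt(2)*sqrt(f) (G(f) = -9 + sqrt(f + f) = -9 + sqrt(2*f) = -9 + sqrt(2)*sqrt(f))
W = 6 (W = -2*(-3) = 6)
C(F) = 6
V - C(h(G(K(4)), 2)) = -69 - 1*6 = -69 - 6 = -75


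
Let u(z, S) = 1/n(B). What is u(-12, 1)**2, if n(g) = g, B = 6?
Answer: 1/36 ≈ 0.027778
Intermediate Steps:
u(z, S) = 1/6
u(-12, 1)**2 = (1/6)**2 = 1/36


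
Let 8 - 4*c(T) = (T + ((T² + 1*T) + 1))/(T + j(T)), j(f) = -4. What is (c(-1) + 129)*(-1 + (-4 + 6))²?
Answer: 131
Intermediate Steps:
c(T) = 2 - (1 + T² + 2*T)/(4*(-4 + T)) (c(T) = 2 - (T + ((T² + 1*T) + 1))/(4*(T - 4)) = 2 - (T + ((T² + T) + 1))/(4*(-4 + T)) = 2 - (T + ((T + T²) + 1))/(4*(-4 + T)) = 2 - (T + (1 + T + T²))/(4*(-4 + T)) = 2 - (1 + T² + 2*T)/(4*(-4 + T)))
(c(-1) + 129)*(-1 + (-4 + 6))² = ((-33 - 1*(-1)² + 6*(-1))/(4*(-4 - 1)) + 129)*(-1 + (-4 + 6))² = ((¼)*(-33 - 1*1 - 6)/(-5) + 129)*(-1 + 2)² = ((¼)*(-⅕)*(-33 - 1 - 6) + 129)*1² = ((¼)*(-⅕)*(-40) + 129)*1 = (2 + 129)*1 = 131*1 = 131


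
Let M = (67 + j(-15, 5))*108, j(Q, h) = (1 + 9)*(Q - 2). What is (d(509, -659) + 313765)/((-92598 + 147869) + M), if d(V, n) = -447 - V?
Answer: 312809/44147 ≈ 7.0856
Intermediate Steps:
j(Q, h) = -20 + 10*Q (j(Q, h) = 10*(-2 + Q) = -20 + 10*Q)
M = -11124 (M = (67 + (-20 + 10*(-15)))*108 = (67 + (-20 - 150))*108 = (67 - 170)*108 = -103*108 = -11124)
(d(509, -659) + 313765)/((-92598 + 147869) + M) = ((-447 - 1*509) + 313765)/((-92598 + 147869) - 11124) = ((-447 - 509) + 313765)/(55271 - 11124) = (-956 + 313765)/44147 = 312809*(1/44147) = 312809/44147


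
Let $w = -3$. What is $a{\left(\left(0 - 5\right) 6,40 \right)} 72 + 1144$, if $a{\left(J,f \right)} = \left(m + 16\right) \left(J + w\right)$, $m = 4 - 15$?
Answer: $-10736$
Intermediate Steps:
$m = -11$ ($m = 4 - 15 = -11$)
$a{\left(J,f \right)} = -15 + 5 J$ ($a{\left(J,f \right)} = \left(-11 + 16\right) \left(J - 3\right) = 5 \left(-3 + J\right) = -15 + 5 J$)
$a{\left(\left(0 - 5\right) 6,40 \right)} 72 + 1144 = \left(-15 + 5 \left(0 - 5\right) 6\right) 72 + 1144 = \left(-15 + 5 \left(\left(-5\right) 6\right)\right) 72 + 1144 = \left(-15 + 5 \left(-30\right)\right) 72 + 1144 = \left(-15 - 150\right) 72 + 1144 = \left(-165\right) 72 + 1144 = -11880 + 1144 = -10736$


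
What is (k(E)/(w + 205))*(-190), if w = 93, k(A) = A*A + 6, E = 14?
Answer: -19190/149 ≈ -128.79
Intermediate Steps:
k(A) = 6 + A² (k(A) = A² + 6 = 6 + A²)
(k(E)/(w + 205))*(-190) = ((6 + 14²)/(93 + 205))*(-190) = ((6 + 196)/298)*(-190) = (202*(1/298))*(-190) = (101/149)*(-190) = -19190/149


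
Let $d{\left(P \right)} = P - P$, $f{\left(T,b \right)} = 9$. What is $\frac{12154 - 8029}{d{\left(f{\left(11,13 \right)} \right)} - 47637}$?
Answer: $- \frac{1375}{15879} \approx -0.086592$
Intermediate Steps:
$d{\left(P \right)} = 0$
$\frac{12154 - 8029}{d{\left(f{\left(11,13 \right)} \right)} - 47637} = \frac{12154 - 8029}{0 - 47637} = \frac{4125}{-47637} = 4125 \left(- \frac{1}{47637}\right) = - \frac{1375}{15879}$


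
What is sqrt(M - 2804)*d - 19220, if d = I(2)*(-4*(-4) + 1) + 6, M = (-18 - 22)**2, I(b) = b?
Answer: -19220 + 80*I*sqrt(301) ≈ -19220.0 + 1387.9*I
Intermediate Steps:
M = 1600 (M = (-40)**2 = 1600)
d = 40 (d = 2*(-4*(-4) + 1) + 6 = 2*(16 + 1) + 6 = 2*17 + 6 = 34 + 6 = 40)
sqrt(M - 2804)*d - 19220 = sqrt(1600 - 2804)*40 - 19220 = sqrt(-1204)*40 - 19220 = (2*I*sqrt(301))*40 - 19220 = 80*I*sqrt(301) - 19220 = -19220 + 80*I*sqrt(301)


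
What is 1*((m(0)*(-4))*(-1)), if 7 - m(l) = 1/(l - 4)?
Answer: 29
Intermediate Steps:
m(l) = 7 - 1/(-4 + l) (m(l) = 7 - 1/(l - 4) = 7 - 1/(-4 + l))
1*((m(0)*(-4))*(-1)) = 1*((((-29 + 7*0)/(-4 + 0))*(-4))*(-1)) = 1*((((-29 + 0)/(-4))*(-4))*(-1)) = 1*((-1/4*(-29)*(-4))*(-1)) = 1*(((29/4)*(-4))*(-1)) = 1*(-29*(-1)) = 1*29 = 29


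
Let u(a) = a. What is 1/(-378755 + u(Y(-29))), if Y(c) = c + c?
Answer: -1/378813 ≈ -2.6398e-6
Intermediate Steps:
Y(c) = 2*c
1/(-378755 + u(Y(-29))) = 1/(-378755 + 2*(-29)) = 1/(-378755 - 58) = 1/(-378813) = -1/378813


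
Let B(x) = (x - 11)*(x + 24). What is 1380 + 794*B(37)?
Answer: 1260664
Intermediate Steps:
B(x) = (-11 + x)*(24 + x)
1380 + 794*B(37) = 1380 + 794*(-264 + 37**2 + 13*37) = 1380 + 794*(-264 + 1369 + 481) = 1380 + 794*1586 = 1380 + 1259284 = 1260664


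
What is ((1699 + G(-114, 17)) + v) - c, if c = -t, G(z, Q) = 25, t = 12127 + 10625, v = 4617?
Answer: 29093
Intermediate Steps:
t = 22752
c = -22752 (c = -1*22752 = -22752)
((1699 + G(-114, 17)) + v) - c = ((1699 + 25) + 4617) - 1*(-22752) = (1724 + 4617) + 22752 = 6341 + 22752 = 29093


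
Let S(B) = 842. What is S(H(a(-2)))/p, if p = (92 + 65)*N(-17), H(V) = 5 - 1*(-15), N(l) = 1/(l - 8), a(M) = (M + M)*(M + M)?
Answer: -21050/157 ≈ -134.08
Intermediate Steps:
a(M) = 4*M² (a(M) = (2*M)*(2*M) = 4*M²)
N(l) = 1/(-8 + l)
H(V) = 20 (H(V) = 5 + 15 = 20)
p = -157/25 (p = (92 + 65)/(-8 - 17) = 157/(-25) = 157*(-1/25) = -157/25 ≈ -6.2800)
S(H(a(-2)))/p = 842/(-157/25) = 842*(-25/157) = -21050/157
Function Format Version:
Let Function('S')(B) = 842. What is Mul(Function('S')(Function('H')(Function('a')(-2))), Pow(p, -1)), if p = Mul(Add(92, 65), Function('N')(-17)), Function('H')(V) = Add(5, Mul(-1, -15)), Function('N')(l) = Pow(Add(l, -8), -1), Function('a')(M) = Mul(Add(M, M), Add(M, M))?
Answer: Rational(-21050, 157) ≈ -134.08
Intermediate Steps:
Function('a')(M) = Mul(4, Pow(M, 2)) (Function('a')(M) = Mul(Mul(2, M), Mul(2, M)) = Mul(4, Pow(M, 2)))
Function('N')(l) = Pow(Add(-8, l), -1)
Function('H')(V) = 20 (Function('H')(V) = Add(5, 15) = 20)
p = Rational(-157, 25) (p = Mul(Add(92, 65), Pow(Add(-8, -17), -1)) = Mul(157, Pow(-25, -1)) = Mul(157, Rational(-1, 25)) = Rational(-157, 25) ≈ -6.2800)
Mul(Function('S')(Function('H')(Function('a')(-2))), Pow(p, -1)) = Mul(842, Pow(Rational(-157, 25), -1)) = Mul(842, Rational(-25, 157)) = Rational(-21050, 157)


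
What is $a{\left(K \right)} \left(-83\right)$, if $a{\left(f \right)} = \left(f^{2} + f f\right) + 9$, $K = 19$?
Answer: $-60673$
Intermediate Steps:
$a{\left(f \right)} = 9 + 2 f^{2}$ ($a{\left(f \right)} = \left(f^{2} + f^{2}\right) + 9 = 2 f^{2} + 9 = 9 + 2 f^{2}$)
$a{\left(K \right)} \left(-83\right) = \left(9 + 2 \cdot 19^{2}\right) \left(-83\right) = \left(9 + 2 \cdot 361\right) \left(-83\right) = \left(9 + 722\right) \left(-83\right) = 731 \left(-83\right) = -60673$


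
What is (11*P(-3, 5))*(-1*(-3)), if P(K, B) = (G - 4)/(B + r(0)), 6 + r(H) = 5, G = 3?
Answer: -33/4 ≈ -8.2500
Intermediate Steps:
r(H) = -1 (r(H) = -6 + 5 = -1)
P(K, B) = -1/(-1 + B) (P(K, B) = (3 - 4)/(B - 1) = -1/(-1 + B))
(11*P(-3, 5))*(-1*(-3)) = (11*(-1/(-1 + 5)))*(-1*(-3)) = (11*(-1/4))*3 = (11*(-1*¼))*3 = (11*(-¼))*3 = -11/4*3 = -33/4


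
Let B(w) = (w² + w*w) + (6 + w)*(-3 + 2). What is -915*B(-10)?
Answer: -186660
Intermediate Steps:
B(w) = -6 - w + 2*w² (B(w) = (w² + w²) + (6 + w)*(-1) = 2*w² + (-6 - w) = -6 - w + 2*w²)
-915*B(-10) = -915*(-6 - 1*(-10) + 2*(-10)²) = -915*(-6 + 10 + 2*100) = -915*(-6 + 10 + 200) = -915*204 = -186660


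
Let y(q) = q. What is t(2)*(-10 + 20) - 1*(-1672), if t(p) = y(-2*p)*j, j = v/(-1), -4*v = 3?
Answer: 1642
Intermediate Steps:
v = -¾ (v = -¼*3 = -¾ ≈ -0.75000)
j = ¾ (j = -¾/(-1) = -¾*(-1) = ¾ ≈ 0.75000)
t(p) = -3*p/2 (t(p) = -2*p*(¾) = -3*p/2)
t(2)*(-10 + 20) - 1*(-1672) = (-3/2*2)*(-10 + 20) - 1*(-1672) = -3*10 + 1672 = -30 + 1672 = 1642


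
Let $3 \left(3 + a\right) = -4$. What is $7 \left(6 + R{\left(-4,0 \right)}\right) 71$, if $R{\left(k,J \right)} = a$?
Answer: $\frac{2485}{3} \approx 828.33$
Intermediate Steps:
$a = - \frac{13}{3}$ ($a = -3 + \frac{1}{3} \left(-4\right) = -3 - \frac{4}{3} = - \frac{13}{3} \approx -4.3333$)
$R{\left(k,J \right)} = - \frac{13}{3}$
$7 \left(6 + R{\left(-4,0 \right)}\right) 71 = 7 \left(6 - \frac{13}{3}\right) 71 = 7 \cdot \frac{5}{3} \cdot 71 = \frac{35}{3} \cdot 71 = \frac{2485}{3}$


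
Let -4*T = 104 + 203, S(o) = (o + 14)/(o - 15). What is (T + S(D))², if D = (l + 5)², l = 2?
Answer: 25938649/4624 ≈ 5609.6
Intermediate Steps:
D = 49 (D = (2 + 5)² = 7² = 49)
S(o) = (14 + o)/(-15 + o)
T = -307/4 (T = -(104 + 203)/4 = -¼*307 = -307/4 ≈ -76.750)
(T + S(D))² = (-307/4 + (14 + 49)/(-15 + 49))² = (-307/4 + 63/34)² = (-5093/68)² = 25938649/4624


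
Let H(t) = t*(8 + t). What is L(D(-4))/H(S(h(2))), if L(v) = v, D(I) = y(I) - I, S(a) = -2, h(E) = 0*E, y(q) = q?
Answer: 0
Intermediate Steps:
h(E) = 0
D(I) = 0 (D(I) = I - I = 0)
L(D(-4))/H(S(h(2))) = 0/((-2*(8 - 2))) = 0/((-2*6)) = 0/(-12) = 0*(-1/12) = 0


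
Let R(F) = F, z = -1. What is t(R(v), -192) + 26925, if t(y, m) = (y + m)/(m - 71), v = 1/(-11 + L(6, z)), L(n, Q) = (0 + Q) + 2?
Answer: 70814671/2630 ≈ 26926.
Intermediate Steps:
L(n, Q) = 2 + Q (L(n, Q) = Q + 2 = 2 + Q)
v = -⅒ (v = 1/(-11 + (2 - 1)) = 1/(-11 + 1) = 1/(-10) = -⅒ ≈ -0.10000)
t(y, m) = (m + y)/(-71 + m)
t(R(v), -192) + 26925 = (-192 - ⅒)/(-71 - 192) + 26925 = -1921/10/(-263) + 26925 = -1/263*(-1921/10) + 26925 = 1921/2630 + 26925 = 70814671/2630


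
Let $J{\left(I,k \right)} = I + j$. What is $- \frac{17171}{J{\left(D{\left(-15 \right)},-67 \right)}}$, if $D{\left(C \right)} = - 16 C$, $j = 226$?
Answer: $- \frac{17171}{466} \approx -36.848$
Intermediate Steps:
$J{\left(I,k \right)} = 226 + I$ ($J{\left(I,k \right)} = I + 226 = 226 + I$)
$- \frac{17171}{J{\left(D{\left(-15 \right)},-67 \right)}} = - \frac{17171}{226 - -240} = - \frac{17171}{226 + 240} = - \frac{17171}{466}$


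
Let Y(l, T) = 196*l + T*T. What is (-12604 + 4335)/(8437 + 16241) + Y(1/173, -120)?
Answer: 61481239951/4269294 ≈ 14401.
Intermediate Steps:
Y(l, T) = T**2 + 196*l (Y(l, T) = 196*l + T**2 = T**2 + 196*l)
(-12604 + 4335)/(8437 + 16241) + Y(1/173, -120) = (-12604 + 4335)/(8437 + 16241) + ((-120)**2 + 196/173) = -8269/24678 + (14400 + 196*(1/173)) = -8269*1/24678 + (14400 + 196/173) = -8269/24678 + 2491396/173 = 61481239951/4269294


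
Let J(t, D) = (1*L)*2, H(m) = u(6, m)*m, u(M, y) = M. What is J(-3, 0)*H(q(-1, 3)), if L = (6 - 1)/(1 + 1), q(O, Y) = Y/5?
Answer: 18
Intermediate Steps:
q(O, Y) = Y/5 (q(O, Y) = Y*(1/5) = Y/5)
L = 5/2 ≈ 2.5000
H(m) = 6*m
J(t, D) = 5 (J(t, D) = (1*(5/2))*2 = (5/2)*2 = 5)
J(-3, 0)*H(q(-1, 3)) = 5*(6*((1/5)*3)) = 5*(6*(3/5)) = 5*(18/5) = 18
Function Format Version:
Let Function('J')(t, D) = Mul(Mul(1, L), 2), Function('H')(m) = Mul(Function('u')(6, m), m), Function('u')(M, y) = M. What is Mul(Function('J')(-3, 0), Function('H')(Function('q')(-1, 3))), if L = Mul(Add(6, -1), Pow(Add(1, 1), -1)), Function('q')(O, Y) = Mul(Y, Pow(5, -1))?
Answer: 18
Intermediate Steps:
Function('q')(O, Y) = Mul(Rational(1, 5), Y) (Function('q')(O, Y) = Mul(Y, Rational(1, 5)) = Mul(Rational(1, 5), Y))
L = Rational(5, 2) (L = Mul(5, Pow(2, -1)) = Mul(5, Rational(1, 2)) = Rational(5, 2) ≈ 2.5000)
Function('H')(m) = Mul(6, m)
Function('J')(t, D) = 5 (Function('J')(t, D) = Mul(Mul(1, Rational(5, 2)), 2) = Mul(Rational(5, 2), 2) = 5)
Mul(Function('J')(-3, 0), Function('H')(Function('q')(-1, 3))) = Mul(5, Mul(6, Mul(Rational(1, 5), 3))) = Mul(5, Mul(6, Rational(3, 5))) = Mul(5, Rational(18, 5)) = 18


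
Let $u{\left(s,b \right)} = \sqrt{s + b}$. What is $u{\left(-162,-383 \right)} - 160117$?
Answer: $-160117 + i \sqrt{545} \approx -1.6012 \cdot 10^{5} + 23.345 i$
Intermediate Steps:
$u{\left(s,b \right)} = \sqrt{b + s}$
$u{\left(-162,-383 \right)} - 160117 = \sqrt{-383 - 162} - 160117 = \sqrt{-545} - 160117 = i \sqrt{545} - 160117 = -160117 + i \sqrt{545}$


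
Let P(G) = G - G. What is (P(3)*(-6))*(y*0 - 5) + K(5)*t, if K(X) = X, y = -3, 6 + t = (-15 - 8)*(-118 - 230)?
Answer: 39990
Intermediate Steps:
t = 7998 (t = -6 + (-15 - 8)*(-118 - 230) = -6 - 23*(-348) = -6 + 8004 = 7998)
P(G) = 0
(P(3)*(-6))*(y*0 - 5) + K(5)*t = (0*(-6))*(-3*0 - 5) + 5*7998 = 0*(0 - 5) + 39990 = 0*(-5) + 39990 = 0 + 39990 = 39990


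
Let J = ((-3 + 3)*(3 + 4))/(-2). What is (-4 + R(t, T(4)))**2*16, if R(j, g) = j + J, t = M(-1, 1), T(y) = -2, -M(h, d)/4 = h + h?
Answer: 256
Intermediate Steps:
M(h, d) = -8*h (M(h, d) = -4*(h + h) = -8*h)
t = 8 (t = -8*(-1) = 8)
J = 0 (J = (0*7)*(-1/2) = 0*(-1/2) = 0)
R(j, g) = j (R(j, g) = j + 0 = j)
(-4 + R(t, T(4)))**2*16 = (-4 + 8)**2*16 = 4**2*16 = 16*16 = 256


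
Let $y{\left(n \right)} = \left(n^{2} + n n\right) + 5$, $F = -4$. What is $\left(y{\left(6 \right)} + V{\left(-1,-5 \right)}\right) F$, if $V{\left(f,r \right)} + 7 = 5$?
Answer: $-300$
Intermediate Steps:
$V{\left(f,r \right)} = -2$ ($V{\left(f,r \right)} = -7 + 5 = -2$)
$y{\left(n \right)} = 5 + 2 n^{2}$ ($y{\left(n \right)} = \left(n^{2} + n^{2}\right) + 5 = 2 n^{2} + 5 = 5 + 2 n^{2}$)
$\left(y{\left(6 \right)} + V{\left(-1,-5 \right)}\right) F = \left(\left(5 + 2 \cdot 6^{2}\right) - 2\right) \left(-4\right) = \left(\left(5 + 2 \cdot 36\right) - 2\right) \left(-4\right) = \left(\left(5 + 72\right) - 2\right) \left(-4\right) = \left(77 - 2\right) \left(-4\right) = 75 \left(-4\right) = -300$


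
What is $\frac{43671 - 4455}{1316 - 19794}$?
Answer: $- \frac{19608}{9239} \approx -2.1223$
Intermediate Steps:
$\frac{43671 - 4455}{1316 - 19794} = \frac{43671 - 4455}{-18478} = 39216 \left(- \frac{1}{18478}\right) = - \frac{19608}{9239}$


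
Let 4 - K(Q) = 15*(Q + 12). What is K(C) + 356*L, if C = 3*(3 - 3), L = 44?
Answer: 15488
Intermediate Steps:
C = 0 (C = 3*0 = 0)
K(Q) = -176 - 15*Q (K(Q) = 4 - 15*(Q + 12) = 4 - 15*(12 + Q) = 4 - (180 + 15*Q) = 4 + (-180 - 15*Q) = -176 - 15*Q)
K(C) + 356*L = (-176 - 15*0) + 356*44 = (-176 + 0) + 15664 = -176 + 15664 = 15488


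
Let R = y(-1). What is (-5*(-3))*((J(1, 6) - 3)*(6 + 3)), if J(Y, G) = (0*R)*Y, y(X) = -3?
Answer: -405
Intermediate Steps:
R = -3
J(Y, G) = 0 (J(Y, G) = (0*(-3))*Y = 0*Y = 0)
(-5*(-3))*((J(1, 6) - 3)*(6 + 3)) = (-5*(-3))*((0 - 3)*(6 + 3)) = 15*(-3*9) = 15*(-27) = -405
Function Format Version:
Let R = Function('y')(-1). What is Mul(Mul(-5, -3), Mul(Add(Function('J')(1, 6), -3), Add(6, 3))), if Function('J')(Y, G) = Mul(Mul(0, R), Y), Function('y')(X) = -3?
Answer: -405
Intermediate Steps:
R = -3
Function('J')(Y, G) = 0 (Function('J')(Y, G) = Mul(Mul(0, -3), Y) = Mul(0, Y) = 0)
Mul(Mul(-5, -3), Mul(Add(Function('J')(1, 6), -3), Add(6, 3))) = Mul(Mul(-5, -3), Mul(Add(0, -3), Add(6, 3))) = Mul(15, Mul(-3, 9)) = Mul(15, -27) = -405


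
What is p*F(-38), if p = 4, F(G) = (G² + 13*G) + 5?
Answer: 3820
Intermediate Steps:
F(G) = 5 + G² + 13*G
p*F(-38) = 4*(5 + (-38)² + 13*(-38)) = 4*(5 + 1444 - 494) = 4*955 = 3820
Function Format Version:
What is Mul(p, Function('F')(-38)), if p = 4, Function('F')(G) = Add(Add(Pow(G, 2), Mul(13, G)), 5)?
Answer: 3820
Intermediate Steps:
Function('F')(G) = Add(5, Pow(G, 2), Mul(13, G))
Mul(p, Function('F')(-38)) = Mul(4, Add(5, Pow(-38, 2), Mul(13, -38))) = Mul(4, Add(5, 1444, -494)) = Mul(4, 955) = 3820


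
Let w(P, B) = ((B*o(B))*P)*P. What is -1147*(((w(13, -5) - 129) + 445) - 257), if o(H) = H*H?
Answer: 24162702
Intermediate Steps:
o(H) = H²
w(P, B) = B³*P² (w(P, B) = ((B*B²)*P)*P = (B³*P)*P = (P*B³)*P = B³*P²)
-1147*(((w(13, -5) - 129) + 445) - 257) = -1147*((((-5)³*13² - 129) + 445) - 257) = -1147*(((-125*169 - 129) + 445) - 257) = -1147*(((-21125 - 129) + 445) - 257) = -1147*((-21254 + 445) - 257) = -1147*(-20809 - 257) = -1147*(-21066) = 24162702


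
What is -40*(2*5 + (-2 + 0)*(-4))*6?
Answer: -4320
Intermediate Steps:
-40*(2*5 + (-2 + 0)*(-4))*6 = -40*(10 - 2*(-4))*6 = -40*(10 + 8)*6 = -40*18*6 = -720*6 = -4320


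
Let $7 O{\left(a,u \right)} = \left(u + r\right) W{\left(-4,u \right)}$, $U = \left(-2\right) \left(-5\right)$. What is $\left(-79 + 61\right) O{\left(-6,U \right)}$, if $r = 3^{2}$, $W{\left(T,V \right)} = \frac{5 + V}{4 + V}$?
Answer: $- \frac{2565}{49} \approx -52.347$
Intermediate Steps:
$W{\left(T,V \right)} = \frac{5 + V}{4 + V}$
$U = 10$
$r = 9$
$O{\left(a,u \right)} = \frac{\left(5 + u\right) \left(9 + u\right)}{7 \left(4 + u\right)}$ ($O{\left(a,u \right)} = \frac{\left(u + 9\right) \frac{5 + u}{4 + u}}{7} = \frac{\left(9 + u\right) \frac{5 + u}{4 + u}}{7} = \frac{\frac{1}{4 + u} \left(5 + u\right) \left(9 + u\right)}{7} = \frac{\left(5 + u\right) \left(9 + u\right)}{7 \left(4 + u\right)}$)
$\left(-79 + 61\right) O{\left(-6,U \right)} = \left(-79 + 61\right) \frac{\left(5 + 10\right) \left(9 + 10\right)}{7 \left(4 + 10\right)} = - 18 \cdot \frac{1}{7} \cdot \frac{1}{14} \cdot 15 \cdot 19 = \left(-18\right) \frac{285}{98} = - \frac{2565}{49}$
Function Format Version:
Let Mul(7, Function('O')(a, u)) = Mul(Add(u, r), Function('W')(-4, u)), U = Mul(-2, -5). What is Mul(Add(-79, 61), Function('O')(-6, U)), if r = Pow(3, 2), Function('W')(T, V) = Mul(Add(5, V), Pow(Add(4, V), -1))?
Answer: Rational(-2565, 49) ≈ -52.347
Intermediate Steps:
Function('W')(T, V) = Mul(Pow(Add(4, V), -1), Add(5, V))
U = 10
r = 9
Function('O')(a, u) = Mul(Rational(1, 7), Pow(Add(4, u), -1), Add(5, u), Add(9, u)) (Function('O')(a, u) = Mul(Rational(1, 7), Mul(Add(u, 9), Mul(Pow(Add(4, u), -1), Add(5, u)))) = Mul(Rational(1, 7), Mul(Add(9, u), Mul(Pow(Add(4, u), -1), Add(5, u)))) = Mul(Rational(1, 7), Mul(Pow(Add(4, u), -1), Add(5, u), Add(9, u))) = Mul(Rational(1, 7), Pow(Add(4, u), -1), Add(5, u), Add(9, u)))
Mul(Add(-79, 61), Function('O')(-6, U)) = Mul(Add(-79, 61), Mul(Rational(1, 7), Pow(Add(4, 10), -1), Add(5, 10), Add(9, 10))) = Mul(-18, Mul(Rational(1, 7), Pow(14, -1), 15, 19)) = Mul(-18, Mul(Rational(1, 7), Rational(1, 14), 15, 19)) = Mul(-18, Rational(285, 98)) = Rational(-2565, 49)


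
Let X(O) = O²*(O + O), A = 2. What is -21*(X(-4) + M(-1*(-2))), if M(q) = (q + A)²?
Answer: 2352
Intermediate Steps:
X(O) = 2*O³ (X(O) = O²*(2*O) = 2*O³)
M(q) = (2 + q)² (M(q) = (q + 2)² = (2 + q)²)
-21*(X(-4) + M(-1*(-2))) = -21*(2*(-4)³ + (2 - 1*(-2))²) = -21*(2*(-64) + (2 + 2)²) = -21*(-128 + 4²) = -21*(-128 + 16) = -21*(-112) = 2352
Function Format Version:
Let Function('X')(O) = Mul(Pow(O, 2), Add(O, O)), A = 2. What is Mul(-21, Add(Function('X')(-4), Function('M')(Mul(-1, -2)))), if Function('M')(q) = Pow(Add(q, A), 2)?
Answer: 2352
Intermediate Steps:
Function('X')(O) = Mul(2, Pow(O, 3)) (Function('X')(O) = Mul(Pow(O, 2), Mul(2, O)) = Mul(2, Pow(O, 3)))
Function('M')(q) = Pow(Add(2, q), 2) (Function('M')(q) = Pow(Add(q, 2), 2) = Pow(Add(2, q), 2))
Mul(-21, Add(Function('X')(-4), Function('M')(Mul(-1, -2)))) = Mul(-21, Add(Mul(2, Pow(-4, 3)), Pow(Add(2, Mul(-1, -2)), 2))) = Mul(-21, Add(Mul(2, -64), Pow(Add(2, 2), 2))) = Mul(-21, Add(-128, Pow(4, 2))) = Mul(-21, Add(-128, 16)) = Mul(-21, -112) = 2352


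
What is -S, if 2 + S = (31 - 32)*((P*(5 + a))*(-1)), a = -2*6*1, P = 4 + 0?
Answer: 30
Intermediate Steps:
P = 4
a = -12 (a = -12*1 = -12)
S = -30 (S = -2 + (31 - 32)*((4*(5 - 12))*(-1)) = -2 - 4*(-7)*(-1) = -2 - (-28)*(-1) = -2 - 1*28 = -2 - 28 = -30)
-S = -1*(-30) = 30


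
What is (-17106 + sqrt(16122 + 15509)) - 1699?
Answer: -18805 + sqrt(31631) ≈ -18627.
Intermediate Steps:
(-17106 + sqrt(16122 + 15509)) - 1699 = (-17106 + sqrt(31631)) - 1699 = -18805 + sqrt(31631)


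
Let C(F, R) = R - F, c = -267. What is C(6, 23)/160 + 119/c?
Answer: -14501/42720 ≈ -0.33944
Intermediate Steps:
C(6, 23)/160 + 119/c = (23 - 1*6)/160 + 119/(-267) = (23 - 6)*(1/160) + 119*(-1/267) = 17*(1/160) - 119/267 = 17/160 - 119/267 = -14501/42720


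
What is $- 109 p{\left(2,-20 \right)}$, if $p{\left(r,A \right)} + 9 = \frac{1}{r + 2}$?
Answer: $\frac{3815}{4} \approx 953.75$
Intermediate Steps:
$p{\left(r,A \right)} = -9 + \frac{1}{2 + r}$ ($p{\left(r,A \right)} = -9 + \frac{1}{r + 2} = -9 + \frac{1}{2 + r}$)
$- 109 p{\left(2,-20 \right)} = - 109 \frac{-17 - 18}{2 + 2} = - 109 \frac{-17 - 18}{4} = - 109 \cdot \frac{1}{4} \left(-35\right) = \left(-109\right) \left(- \frac{35}{4}\right) = \frac{3815}{4}$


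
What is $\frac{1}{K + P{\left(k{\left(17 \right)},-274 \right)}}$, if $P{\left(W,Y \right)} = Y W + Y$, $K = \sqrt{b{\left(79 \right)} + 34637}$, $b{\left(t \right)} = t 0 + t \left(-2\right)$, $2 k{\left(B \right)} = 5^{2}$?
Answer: $- \frac{137}{505486} - \frac{\sqrt{3831}}{4549374} \approx -0.00028463$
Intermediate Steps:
$k{\left(B \right)} = \frac{25}{2}$ ($k{\left(B \right)} = \frac{5^{2}}{2} = \frac{1}{2} \cdot 25 = \frac{25}{2}$)
$b{\left(t \right)} = - 2 t$ ($b{\left(t \right)} = 0 - 2 t = - 2 t$)
$K = 3 \sqrt{3831}$ ($K = \sqrt{\left(-2\right) 79 + 34637} = \sqrt{-158 + 34637} = \sqrt{34479} = 3 \sqrt{3831} \approx 185.69$)
$P{\left(W,Y \right)} = Y + W Y$ ($P{\left(W,Y \right)} = W Y + Y = Y + W Y$)
$\frac{1}{K + P{\left(k{\left(17 \right)},-274 \right)}} = \frac{1}{3 \sqrt{3831} - 274 \left(1 + \frac{25}{2}\right)} = \frac{1}{3 \sqrt{3831} - 3699} = \frac{1}{-3699 + 3 \sqrt{3831}}$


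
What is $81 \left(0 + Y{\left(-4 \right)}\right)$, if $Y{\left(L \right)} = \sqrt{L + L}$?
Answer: $162 i \sqrt{2} \approx 229.1 i$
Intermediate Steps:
$Y{\left(L \right)} = \sqrt{2} \sqrt{L}$ ($Y{\left(L \right)} = \sqrt{2 L} = \sqrt{2} \sqrt{L}$)
$81 \left(0 + Y{\left(-4 \right)}\right) = 81 \left(0 + \sqrt{2} \sqrt{-4}\right) = 81 \left(0 + \sqrt{2} \cdot 2 i\right) = 81 \left(0 + 2 i \sqrt{2}\right) = 81 \cdot 2 i \sqrt{2} = 162 i \sqrt{2}$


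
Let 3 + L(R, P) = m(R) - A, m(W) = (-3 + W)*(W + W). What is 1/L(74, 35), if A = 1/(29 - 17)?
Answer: 12/126059 ≈ 9.5194e-5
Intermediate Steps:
m(W) = 2*W*(-3 + W) (m(W) = (-3 + W)*(2*W) = 2*W*(-3 + W))
A = 1/12 ≈ 0.083333
L(R, P) = -37/12 + 2*R*(-3 + R) (L(R, P) = -3 + (2*R*(-3 + R) - 1*1/12) = -3 + (2*R*(-3 + R) - 1/12) = -3 + (-1/12 + 2*R*(-3 + R)) = -37/12 + 2*R*(-3 + R))
1/L(74, 35) = 1/(-37/12 + 2*74*(-3 + 74)) = 1/(-37/12 + 2*74*71) = 1/(-37/12 + 10508) = 1/(126059/12) = 12/126059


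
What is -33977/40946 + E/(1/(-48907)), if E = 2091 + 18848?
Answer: -41931311188635/40946 ≈ -1.0241e+9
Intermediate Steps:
E = 20939
-33977/40946 + E/(1/(-48907)) = -33977/40946 + 20939/(1/(-48907)) = -33977*1/40946 + 20939/(-1/48907) = -33977/40946 + 20939*(-48907) = -33977/40946 - 1024063673 = -41931311188635/40946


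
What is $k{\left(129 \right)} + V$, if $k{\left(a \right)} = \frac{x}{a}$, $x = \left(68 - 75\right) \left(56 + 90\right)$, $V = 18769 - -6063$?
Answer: $\frac{3202306}{129} \approx 24824.0$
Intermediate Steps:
$V = 24832$ ($V = 18769 + 6063 = 24832$)
$x = -1022$ ($x = \left(-7\right) 146 = -1022$)
$k{\left(a \right)} = - \frac{1022}{a}$
$k{\left(129 \right)} + V = - \frac{1022}{129} + 24832 = \frac{3202306}{129}$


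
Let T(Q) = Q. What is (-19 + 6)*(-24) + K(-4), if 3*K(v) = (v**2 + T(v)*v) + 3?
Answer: 971/3 ≈ 323.67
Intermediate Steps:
K(v) = 1 + 2*v**2/3 (K(v) = ((v**2 + v*v) + 3)/3 = ((v**2 + v**2) + 3)/3 = (2*v**2 + 3)/3 = (3 + 2*v**2)/3 = 1 + 2*v**2/3)
(-19 + 6)*(-24) + K(-4) = (-19 + 6)*(-24) + (1 + (2/3)*(-4)**2) = -13*(-24) + (1 + (2/3)*16) = 312 + (1 + 32/3) = 312 + 35/3 = 971/3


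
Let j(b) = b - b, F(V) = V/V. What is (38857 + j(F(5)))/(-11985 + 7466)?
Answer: -38857/4519 ≈ -8.5986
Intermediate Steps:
F(V) = 1
j(b) = 0
(38857 + j(F(5)))/(-11985 + 7466) = (38857 + 0)/(-11985 + 7466) = 38857/(-4519) = 38857*(-1/4519) = -38857/4519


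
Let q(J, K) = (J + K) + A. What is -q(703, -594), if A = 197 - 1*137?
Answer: -169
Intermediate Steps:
A = 60 (A = 197 - 137 = 60)
q(J, K) = 60 + J + K (q(J, K) = (J + K) + 60 = 60 + J + K)
-q(703, -594) = -(60 + 703 - 594) = -1*169 = -169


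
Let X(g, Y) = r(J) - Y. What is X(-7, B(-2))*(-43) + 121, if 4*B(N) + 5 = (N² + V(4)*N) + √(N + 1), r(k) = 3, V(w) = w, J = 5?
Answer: -419/4 + 43*I/4 ≈ -104.75 + 10.75*I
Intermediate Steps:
B(N) = -5/4 + N + N²/4 + √(1 + N)/4 (B(N) = -5/4 + ((N² + 4*N) + √(N + 1))/4 = -5/4 + ((N² + 4*N) + √(1 + N))/4 = -5/4 + (N² + √(1 + N) + 4*N)/4 = -5/4 + (N + N²/4 + √(1 + N)/4) = -5/4 + N + N²/4 + √(1 + N)/4)
X(g, Y) = 3 - Y
X(-7, B(-2))*(-43) + 121 = (3 - (-5/4 - 2 + (¼)*(-2)² + √(1 - 2)/4))*(-43) + 121 = (3 - (-5/4 - 2 + (¼)*4 + √(-1)/4))*(-43) + 121 = (3 - (-5/4 - 2 + 1 + I/4))*(-43) + 121 = (3 - (-9/4 + I/4))*(-43) + 121 = (3 + (9/4 - I/4))*(-43) + 121 = (21/4 - I/4)*(-43) + 121 = (-903/4 + 43*I/4) + 121 = -419/4 + 43*I/4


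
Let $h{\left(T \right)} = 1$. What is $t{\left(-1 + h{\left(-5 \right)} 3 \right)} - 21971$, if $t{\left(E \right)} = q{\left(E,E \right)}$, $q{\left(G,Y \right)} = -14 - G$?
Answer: $-21987$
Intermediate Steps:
$t{\left(E \right)} = -14 - E$
$t{\left(-1 + h{\left(-5 \right)} 3 \right)} - 21971 = \left(-14 - \left(-1 + 1 \cdot 3\right)\right) - 21971 = \left(-14 - \left(-1 + 3\right)\right) - 21971 = \left(-14 - 2\right) - 21971 = -16 - 21971 = -21987$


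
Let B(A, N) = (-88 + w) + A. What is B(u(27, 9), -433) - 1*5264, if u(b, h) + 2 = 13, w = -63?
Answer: -5404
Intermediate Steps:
u(b, h) = 11 (u(b, h) = -2 + 13 = 11)
B(A, N) = -151 + A (B(A, N) = (-88 - 63) + A = -151 + A)
B(u(27, 9), -433) - 1*5264 = (-151 + 11) - 1*5264 = -140 - 5264 = -5404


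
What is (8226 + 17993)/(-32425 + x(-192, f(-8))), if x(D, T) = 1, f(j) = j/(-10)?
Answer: -26219/32424 ≈ -0.80863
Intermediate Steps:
f(j) = -j/10 (f(j) = j*(-1/10) = -j/10)
(8226 + 17993)/(-32425 + x(-192, f(-8))) = (8226 + 17993)/(-32425 + 1) = 26219/(-32424) = 26219*(-1/32424) = -26219/32424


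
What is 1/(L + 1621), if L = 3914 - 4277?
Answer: 1/1258 ≈ 0.00079491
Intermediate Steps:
L = -363
1/(L + 1621) = 1/(-363 + 1621) = 1/1258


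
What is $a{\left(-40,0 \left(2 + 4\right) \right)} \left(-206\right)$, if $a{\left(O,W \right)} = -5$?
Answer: $1030$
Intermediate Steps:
$a{\left(-40,0 \left(2 + 4\right) \right)} \left(-206\right) = \left(-5\right) \left(-206\right) = 1030$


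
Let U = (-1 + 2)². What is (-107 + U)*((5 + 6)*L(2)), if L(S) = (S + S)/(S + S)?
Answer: -1166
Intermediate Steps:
L(S) = 1 (L(S) = (2*S)/((2*S)) = (2*S)*(1/(2*S)) = 1)
U = 1 (U = 1² = 1)
(-107 + U)*((5 + 6)*L(2)) = (-107 + 1)*((5 + 6)*1) = -1166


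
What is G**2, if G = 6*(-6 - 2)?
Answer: 2304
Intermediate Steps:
G = -48 (G = 6*(-8) = -48)
G**2 = (-48)**2 = 2304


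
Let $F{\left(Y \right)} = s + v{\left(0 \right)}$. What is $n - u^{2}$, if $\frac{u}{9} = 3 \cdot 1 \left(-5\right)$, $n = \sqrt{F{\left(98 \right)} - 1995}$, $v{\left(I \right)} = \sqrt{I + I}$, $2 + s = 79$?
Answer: $-18225 + i \sqrt{1918} \approx -18225.0 + 43.795 i$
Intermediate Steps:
$s = 77$ ($s = -2 + 79 = 77$)
$v{\left(I \right)} = \sqrt{2} \sqrt{I}$ ($v{\left(I \right)} = \sqrt{2 I} = \sqrt{2} \sqrt{I}$)
$F{\left(Y \right)} = 77$ ($F{\left(Y \right)} = 77 + \sqrt{2} \sqrt{0} = 77 + \sqrt{2} \cdot 0 = 77 + 0 = 77$)
$n = i \sqrt{1918}$ ($n = \sqrt{77 - 1995} = \sqrt{-1918} = i \sqrt{1918} \approx 43.795 i$)
$u = -135$ ($u = 9 \cdot 3 \cdot 1 \left(-5\right) = 9 \cdot 3 \left(-5\right) = 9 \left(-15\right) = -135$)
$n - u^{2} = i \sqrt{1918} - \left(-135\right)^{2} = i \sqrt{1918} - 18225 = -18225 + i \sqrt{1918}$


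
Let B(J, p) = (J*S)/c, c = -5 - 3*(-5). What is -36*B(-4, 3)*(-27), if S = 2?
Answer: -3888/5 ≈ -777.60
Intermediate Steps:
c = 10 (c = -5 + 15 = 10)
B(J, p) = J/5 (B(J, p) = (J*2)/10 = (2*J)*(1/10) = J/5)
-36*B(-4, 3)*(-27) = -36*(-4)/5*(-27) = -36*(-4/5)*(-27) = (144/5)*(-27) = -3888/5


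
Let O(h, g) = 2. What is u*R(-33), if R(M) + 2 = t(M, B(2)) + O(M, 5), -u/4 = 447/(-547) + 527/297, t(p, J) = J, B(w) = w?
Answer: -1244080/162459 ≈ -7.6578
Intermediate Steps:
u = -622040/162459 (u = -4*(447/(-547) + 527/297) = -4*(447*(-1/547) + 527*(1/297)) = -4*(-447/547 + 527/297) = -4*155510/162459 = -622040/162459 ≈ -3.8289)
R(M) = 2 (R(M) = -2 + (2 + 2) = -2 + 4 = 2)
u*R(-33) = -622040/162459*2 = -1244080/162459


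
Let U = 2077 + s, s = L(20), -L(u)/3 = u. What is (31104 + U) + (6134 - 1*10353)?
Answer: 28902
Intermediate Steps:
L(u) = -3*u
s = -60 (s = -3*20 = -60)
U = 2017 (U = 2077 - 60 = 2017)
(31104 + U) + (6134 - 1*10353) = (31104 + 2017) + (6134 - 1*10353) = 33121 + (6134 - 10353) = 33121 - 4219 = 28902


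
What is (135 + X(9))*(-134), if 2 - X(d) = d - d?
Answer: -18358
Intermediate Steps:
X(d) = 2 (X(d) = 2 - (d - d) = 2 - 1*0 = 2 + 0 = 2)
(135 + X(9))*(-134) = (135 + 2)*(-134) = 137*(-134) = -18358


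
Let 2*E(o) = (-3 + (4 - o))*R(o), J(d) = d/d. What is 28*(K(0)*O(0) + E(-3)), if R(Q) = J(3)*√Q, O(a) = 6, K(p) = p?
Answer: 56*I*√3 ≈ 96.995*I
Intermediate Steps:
J(d) = 1
R(Q) = √Q (R(Q) = 1*√Q = √Q)
E(o) = √o*(1 - o)/2 (E(o) = ((-3 + (4 - o))*√o)/2 = ((1 - o)*√o)/2 = (√o*(1 - o))/2 = √o*(1 - o)/2)
28*(K(0)*O(0) + E(-3)) = 28*(0*6 + √(-3)*(1 - 1*(-3))/2) = 28*(0 + (I*√3)*(1 + 3)/2) = 28*(0 + (½)*(I*√3)*4) = 28*(0 + 2*I*√3) = 28*(2*I*√3) = 56*I*√3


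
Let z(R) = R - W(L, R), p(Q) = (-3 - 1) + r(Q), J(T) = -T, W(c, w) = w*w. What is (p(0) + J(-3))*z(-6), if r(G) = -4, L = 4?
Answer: 210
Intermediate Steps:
W(c, w) = w²
p(Q) = -8 (p(Q) = (-3 - 1) - 4 = -4 - 4 = -8)
z(R) = R - R²
(p(0) + J(-3))*z(-6) = (-8 - 1*(-3))*(-6*(1 - 1*(-6))) = (-8 + 3)*(-6*(1 + 6)) = -(-30)*7 = -5*(-42) = 210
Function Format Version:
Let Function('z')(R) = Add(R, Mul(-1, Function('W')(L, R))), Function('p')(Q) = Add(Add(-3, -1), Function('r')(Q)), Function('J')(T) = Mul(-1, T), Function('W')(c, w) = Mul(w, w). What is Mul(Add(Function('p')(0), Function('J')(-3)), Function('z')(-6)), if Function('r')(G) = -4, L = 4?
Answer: 210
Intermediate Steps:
Function('W')(c, w) = Pow(w, 2)
Function('p')(Q) = -8 (Function('p')(Q) = Add(Add(-3, -1), -4) = Add(-4, -4) = -8)
Function('z')(R) = Add(R, Mul(-1, Pow(R, 2)))
Mul(Add(Function('p')(0), Function('J')(-3)), Function('z')(-6)) = Mul(Add(-8, Mul(-1, -3)), Mul(-6, Add(1, Mul(-1, -6)))) = Mul(Add(-8, 3), Mul(-6, Add(1, 6))) = Mul(-5, Mul(-6, 7)) = Mul(-5, -42) = 210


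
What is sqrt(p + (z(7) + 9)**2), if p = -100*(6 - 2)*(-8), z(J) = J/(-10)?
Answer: 3*sqrt(36321)/10 ≈ 57.174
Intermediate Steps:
z(J) = -J/10 (z(J) = J*(-1/10) = -J/10)
p = 3200 (p = -100*4*(-8) = -20*20*(-8) = -400*(-8) = 3200)
sqrt(p + (z(7) + 9)**2) = sqrt(3200 + (-1/10*7 + 9)**2) = sqrt(3200 + (-7/10 + 9)**2) = sqrt(3200 + (83/10)**2) = sqrt(3200 + 6889/100) = sqrt(326889/100) = 3*sqrt(36321)/10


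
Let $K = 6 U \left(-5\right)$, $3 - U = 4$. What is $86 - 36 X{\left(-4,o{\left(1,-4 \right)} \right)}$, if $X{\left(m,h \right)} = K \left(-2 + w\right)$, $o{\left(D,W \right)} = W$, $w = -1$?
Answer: $3326$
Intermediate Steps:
$U = -1$ ($U = 3 - 4 = -1$)
$K = 30$ ($K = 6 \left(-1\right) \left(-5\right) = \left(-6\right) \left(-5\right) = 30$)
$X{\left(m,h \right)} = -90$ ($X{\left(m,h \right)} = 30 \left(-2 - 1\right) = 30 \left(-3\right) = -90$)
$86 - 36 X{\left(-4,o{\left(1,-4 \right)} \right)} = 86 - -3240 = 86 + 3240 = 3326$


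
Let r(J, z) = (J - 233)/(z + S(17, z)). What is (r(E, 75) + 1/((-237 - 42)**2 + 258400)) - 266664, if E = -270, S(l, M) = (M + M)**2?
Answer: -2024150747398448/7590640575 ≈ -2.6666e+5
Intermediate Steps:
S(l, M) = 4*M**2 (S(l, M) = (2*M)**2 = 4*M**2)
r(J, z) = (-233 + J)/(z + 4*z**2) (r(J, z) = (J - 233)/(z + 4*z**2) = (-233 + J)/(z + 4*z**2))
(r(E, 75) + 1/((-237 - 42)**2 + 258400)) - 266664 = ((-233 - 270)/(75*(1 + 4*75)) + 1/((-237 - 42)**2 + 258400)) - 266664 = ((1/75)*(-503)/(1 + 300) + 1/((-279)**2 + 258400)) - 266664 = ((1/75)*(-503)/301 + 1/(77841 + 258400)) - 266664 = ((1/75)*(1/301)*(-503) + 1/336241) - 266664 = (-503/22575 + 1/336241) - 266664 = -169106648/7590640575 - 266664 = -2024150747398448/7590640575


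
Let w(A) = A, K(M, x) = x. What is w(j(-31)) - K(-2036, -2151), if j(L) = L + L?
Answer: 2089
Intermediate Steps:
j(L) = 2*L
w(j(-31)) - K(-2036, -2151) = 2*(-31) - 1*(-2151) = -62 + 2151 = 2089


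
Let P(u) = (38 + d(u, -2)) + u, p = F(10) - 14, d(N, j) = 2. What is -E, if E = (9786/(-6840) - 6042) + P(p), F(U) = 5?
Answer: 6854171/1140 ≈ 6012.4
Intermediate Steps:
p = -9 (p = 5 - 14 = -9)
P(u) = 40 + u (P(u) = (38 + 2) + u = 40 + u)
E = -6854171/1140 (E = (9786/(-6840) - 6042) + (40 - 9) = (9786*(-1/6840) - 6042) + 31 = (-1631/1140 - 6042) + 31 = -6889511/1140 + 31 = -6854171/1140 ≈ -6012.4)
-E = -1*(-6854171/1140) = 6854171/1140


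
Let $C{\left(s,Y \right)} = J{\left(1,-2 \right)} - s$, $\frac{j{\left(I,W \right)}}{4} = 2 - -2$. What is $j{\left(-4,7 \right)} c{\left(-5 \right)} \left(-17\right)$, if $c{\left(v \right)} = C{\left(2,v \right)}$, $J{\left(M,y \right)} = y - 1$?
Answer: $1360$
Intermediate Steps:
$J{\left(M,y \right)} = -1 + y$ ($J{\left(M,y \right)} = y - 1 = -1 + y$)
$j{\left(I,W \right)} = 16$ ($j{\left(I,W \right)} = 4 \left(2 - -2\right) = 4 \left(2 + 2\right) = 4 \cdot 4 = 16$)
$C{\left(s,Y \right)} = -3 - s$ ($C{\left(s,Y \right)} = \left(-1 - 2\right) - s = -3 - s$)
$c{\left(v \right)} = -5$ ($c{\left(v \right)} = -3 - 2 = -5$)
$j{\left(-4,7 \right)} c{\left(-5 \right)} \left(-17\right) = 16 \left(-5\right) \left(-17\right) = \left(-80\right) \left(-17\right) = 1360$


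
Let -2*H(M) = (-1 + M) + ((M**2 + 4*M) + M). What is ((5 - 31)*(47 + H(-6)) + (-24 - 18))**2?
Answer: 1630729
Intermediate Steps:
H(M) = 1/2 - 3*M - M**2/2 (H(M) = -((-1 + M) + ((M**2 + 4*M) + M))/2 = -((-1 + M) + (M**2 + 5*M))/2 = -(-1 + M**2 + 6*M)/2 = 1/2 - 3*M - M**2/2)
((5 - 31)*(47 + H(-6)) + (-24 - 18))**2 = ((5 - 31)*(47 + (1/2 - 3*(-6) - 1/2*(-6)**2)) + (-24 - 18))**2 = (-26*(47 + (1/2 + 18 - 1/2*36)) - 42)**2 = (-26*(47 + (1/2 + 18 - 18)) - 42)**2 = (-26*(47 + 1/2) - 42)**2 = (-26*95/2 - 42)**2 = (-1235 - 42)**2 = (-1277)**2 = 1630729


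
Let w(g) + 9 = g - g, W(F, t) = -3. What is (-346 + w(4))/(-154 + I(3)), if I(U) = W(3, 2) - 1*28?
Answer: 71/37 ≈ 1.9189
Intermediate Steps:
I(U) = -31 (I(U) = -3 - 1*28 = -3 - 28 = -31)
w(g) = -9 (w(g) = -9 + (g - g) = -9 + 0 = -9)
(-346 + w(4))/(-154 + I(3)) = (-346 - 9)/(-154 - 31) = -355/(-185) = -355*(-1/185) = 71/37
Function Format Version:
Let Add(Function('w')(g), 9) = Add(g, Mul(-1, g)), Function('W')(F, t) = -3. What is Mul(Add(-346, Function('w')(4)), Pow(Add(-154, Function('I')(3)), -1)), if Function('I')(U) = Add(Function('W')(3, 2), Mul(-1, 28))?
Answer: Rational(71, 37) ≈ 1.9189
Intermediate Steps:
Function('I')(U) = -31 (Function('I')(U) = Add(-3, Mul(-1, 28)) = Add(-3, -28) = -31)
Function('w')(g) = -9 (Function('w')(g) = Add(-9, Add(g, Mul(-1, g))) = Add(-9, 0) = -9)
Mul(Add(-346, Function('w')(4)), Pow(Add(-154, Function('I')(3)), -1)) = Mul(Add(-346, -9), Pow(Add(-154, -31), -1)) = Mul(-355, Pow(-185, -1)) = Mul(-355, Rational(-1, 185)) = Rational(71, 37)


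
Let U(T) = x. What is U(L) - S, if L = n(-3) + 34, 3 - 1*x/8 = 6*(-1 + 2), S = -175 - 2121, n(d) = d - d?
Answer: 2272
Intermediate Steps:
n(d) = 0
S = -2296
x = -24 (x = 24 - 48*(-1 + 2) = 24 - 48 = -24)
L = 34 (L = 0 + 34 = 34)
U(T) = -24
U(L) - S = -24 - 1*(-2296) = -24 + 2296 = 2272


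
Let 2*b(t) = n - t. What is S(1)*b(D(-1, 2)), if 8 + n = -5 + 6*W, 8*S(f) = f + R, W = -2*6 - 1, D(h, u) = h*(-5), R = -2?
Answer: 6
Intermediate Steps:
D(h, u) = -5*h
W = -13 (W = -12 - 1 = -13)
S(f) = -¼ + f/8 (S(f) = (f - 2)/8 = (-2 + f)/8 = -¼ + f/8)
n = -91 (n = -8 + (-5 + 6*(-13)) = -8 + (-5 - 78) = -8 - 83 = -91)
b(t) = -91/2 - t/2 (b(t) = (-91 - t)/2 = -91/2 - t/2)
S(1)*b(D(-1, 2)) = (-¼ + (⅛)*1)*(-91/2 - (-5)*(-1)/2) = (-¼ + ⅛)*(-91/2 - ½*5) = -(-91/2 - 5/2)/8 = -⅛*(-48) = 6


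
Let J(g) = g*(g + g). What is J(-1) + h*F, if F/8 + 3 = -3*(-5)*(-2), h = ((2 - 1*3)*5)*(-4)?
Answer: -5278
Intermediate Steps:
J(g) = 2*g² (J(g) = g*(2*g) = 2*g²)
h = 20 (h = ((2 - 3)*5)*(-4) = -1*5*(-4) = -5*(-4) = 20)
F = -264 (F = -24 + 8*(-3*(-5)*(-2)) = -24 + 8*(15*(-2)) = -24 + 8*(-30) = -24 - 240 = -264)
J(-1) + h*F = 2*(-1)² + 20*(-264) = 2*1 - 5280 = 2 - 5280 = -5278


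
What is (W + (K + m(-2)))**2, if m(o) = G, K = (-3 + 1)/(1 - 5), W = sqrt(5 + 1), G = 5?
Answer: 145/4 + 11*sqrt(6) ≈ 63.194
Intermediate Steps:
W = sqrt(6) ≈ 2.4495
K = 1/2 (K = -2/(-4) = -2*(-1/4) = 1/2 ≈ 0.50000)
m(o) = 5
(W + (K + m(-2)))**2 = (sqrt(6) + (1/2 + 5))**2 = (sqrt(6) + 11/2)**2 = (11/2 + sqrt(6))**2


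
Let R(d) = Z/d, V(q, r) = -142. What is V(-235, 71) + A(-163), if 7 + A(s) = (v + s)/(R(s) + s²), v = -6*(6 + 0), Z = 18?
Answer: -645311058/4330729 ≈ -149.01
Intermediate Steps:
R(d) = 18/d
v = -36 (v = -6*6 = -36)
A(s) = -7 + (-36 + s)/(s² + 18/s) (A(s) = -7 + (-36 + s)/(18/s + s²) = -7 + (-36 + s)/(s² + 18/s))
V(-235, 71) + A(-163) = -142 + (-126 - 1*(-163)*(36 - 1*(-163) + 7*(-163)²))/(18 + (-163)³) = -142 + (-126 - 1*(-163)*(36 + 163 + 7*26569))/(18 - 4330747) = -142 + (-126 - 1*(-163)*(36 + 163 + 185983))/(-4330729) = -142 - (-126 - 1*(-163)*186182)/4330729 = -142 - (-126 + 30347666)/4330729 = -142 - 1/4330729*30347540 = -142 - 30347540/4330729 = -645311058/4330729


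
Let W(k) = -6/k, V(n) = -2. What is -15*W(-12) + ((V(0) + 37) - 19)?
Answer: 17/2 ≈ 8.5000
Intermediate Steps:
-15*W(-12) + ((V(0) + 37) - 19) = -(-90)/(-12) + ((-2 + 37) - 19) = -(-90)*(-1)/12 + (35 - 19) = -15*½ + 16 = -15/2 + 16 = 17/2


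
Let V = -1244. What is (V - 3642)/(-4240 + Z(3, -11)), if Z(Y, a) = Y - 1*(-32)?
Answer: 4886/4205 ≈ 1.1619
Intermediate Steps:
Z(Y, a) = 32 + Y (Z(Y, a) = Y + 32 = 32 + Y)
(V - 3642)/(-4240 + Z(3, -11)) = (-1244 - 3642)/(-4240 + (32 + 3)) = -4886/(-4240 + 35) = -4886/(-4205) = -4886*(-1/4205) = 4886/4205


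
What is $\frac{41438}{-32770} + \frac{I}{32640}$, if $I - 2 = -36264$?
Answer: $- \frac{127042103}{53480640} \approx -2.3755$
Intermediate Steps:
$I = -36262$ ($I = 2 - 36264 = -36262$)
$\frac{41438}{-32770} + \frac{I}{32640} = \frac{41438}{-32770} - \frac{36262}{32640} = 41438 \left(- \frac{1}{32770}\right) - \frac{18131}{16320} = - \frac{20719}{16385} - \frac{18131}{16320} = - \frac{127042103}{53480640}$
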